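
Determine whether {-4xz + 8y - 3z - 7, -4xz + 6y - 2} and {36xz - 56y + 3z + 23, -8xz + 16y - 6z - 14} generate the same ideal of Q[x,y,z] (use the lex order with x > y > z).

Yes, the ideals are equal.

Since reduced Gröbner bases are canonical representatives of ideals under a given ordering, it suffices to compute and compare them.
Buchberger on the first generating set:
f_1 = -4xz + 8y - 3z - 7, LT = xz.
f_2 = -4xz + 6y - 2, LT = xz.

S(f_1,f_2): lcm = xz. S = -\tfrac{1}{2}y + \tfrac{3}{4}z + \tfrac{5}{4}.
  leading term y: no divisor's leading term divides it; move -\tfrac{1}{2}y to the remainder.
  leading term z: no divisor's leading term divides it; move \tfrac{3}{4}z to the remainder.
  leading term 1: no divisor's leading term divides it; move \tfrac{5}{4} to the remainder.
  remainder -\tfrac{1}{2}y + \tfrac{3}{4}z + \tfrac{5}{4} ≠ 0; add g_3 = -\tfrac{1}{2}y + \tfrac{3}{4}z + \tfrac{5}{4} to the basis.

S(f_1,g_3): leading monomials are coprime, so the S-polynomial reduces to 0 (Buchberger's first criterion).
S(f_2,g_3): leading monomials are coprime, so the S-polynomial reduces to 0 (Buchberger's first criterion).
Every S-polynomial of the final basis reduces to 0, so we have a Gröbner basis.
Inter-reduce: drop elements whose leading term is divisible by another's, tail-reduce, and make monic.
Reduced Gröbner basis: {xz - \tfrac{9}{4}z - \tfrac{13}{4}, y - \tfrac{3}{2}z - \tfrac{5}{2}}.

Buchberger on the second generating set:
h_1 = 36xz - 56y + 3z + 23, LT = xz.
h_2 = -8xz + 16y - 6z - 14, LT = xz.

S(h_1,h_2): lcm = xz. S = \tfrac{4}{9}y - \tfrac{2}{3}z - \tfrac{10}{9}.
  leading term y: no divisor's leading term divides it; move \tfrac{4}{9}y to the remainder.
  leading term z: no divisor's leading term divides it; move -\tfrac{2}{3}z to the remainder.
  leading term 1: no divisor's leading term divides it; move -\tfrac{10}{9} to the remainder.
  remainder \tfrac{4}{9}y - \tfrac{2}{3}z - \tfrac{10}{9} ≠ 0; add k_3 = \tfrac{4}{9}y - \tfrac{2}{3}z - \tfrac{10}{9} to the basis.

S(h_1,k_3): leading monomials are coprime, so the S-polynomial reduces to 0 (Buchberger's first criterion).
S(h_2,k_3): leading monomials are coprime, so the S-polynomial reduces to 0 (Buchberger's first criterion).
Every S-polynomial of the final basis reduces to 0, so we have a Gröbner basis.
Inter-reduce: drop elements whose leading term is divisible by another's, tail-reduce, and make monic.
Reduced Gröbner basis: {xz - \tfrac{9}{4}z - \tfrac{13}{4}, y - \tfrac{3}{2}z - \tfrac{5}{2}}.

Same reduced basis, so the two generating sets span the same ideal.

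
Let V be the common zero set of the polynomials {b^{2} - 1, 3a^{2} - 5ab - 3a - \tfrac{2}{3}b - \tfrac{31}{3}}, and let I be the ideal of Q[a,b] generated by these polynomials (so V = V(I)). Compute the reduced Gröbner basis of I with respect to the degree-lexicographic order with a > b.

The reduced Gröbner basis is the canonical form of the ideal for this ordering.

f_1 = b^{2} - 1, LT = b^{2}.
f_2 = 3a^{2} - 5ab - 3a - \tfrac{2}{3}b - \tfrac{31}{3}, LT = a^{2}.

The S-polynomials (S(f_1,f_2)) all reduce to 0 modulo the current basis, so we have a Gröbner basis.

G = {a^{2} - \tfrac{5}{3}ab - a - \tfrac{2}{9}b - \tfrac{31}{9}, b^{2} - 1}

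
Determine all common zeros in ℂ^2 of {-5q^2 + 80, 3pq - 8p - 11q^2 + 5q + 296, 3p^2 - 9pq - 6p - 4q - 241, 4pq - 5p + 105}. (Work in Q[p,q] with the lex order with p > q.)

{(5, -4)}

Compute a lex Gröbner basis by Buchberger's algorithm.
f_1 = -5q^2 + 80, LT = q^2.
f_2 = 3pq - 8p - 11q^2 + 5q + 296, LT = pq.
f_3 = 3p^2 - 9pq - 6p - 4q - 241, LT = p^2.
f_4 = 4pq - 5p + 105, LT = pq.

S(f_1,f_2): lcm = pq^2. S = 8/3pq - 16p + 11/3q^3 - 5/3q^2 - 296/3q.
  leading term pq: subtract (8/9)·f_2 from 8/3pq - 16p + 11/3q^3 - 5/3q^2 - 296/3q → -80/9p + 11/3q^3 + 73/9q^2 - 928/9q - 2368/9
  leading term p: no divisor's leading term divides it; move -80/9p to the remainder.
  leading term q^3: subtract (-11/15q)·f_1 from 11/3q^3 + 73/9q^2 - 928/9q - 2368/9 → 73/9q^2 - 400/9q - 2368/9
  leading term q^2: subtract (-73/45)·f_1 from 73/9q^2 - 400/9q - 2368/9 → -400/9q - 400/3
  leading term q: no divisor's leading term divides it; move -400/9q to the remainder.
  leading term 1: no divisor's leading term divides it; move -400/3 to the remainder.
  remainder -80/9p - 400/9q - 400/3 ≠ 0; add h_5 = -80/9p - 400/9q - 400/3 to the basis.

S(f_1,f_4): lcm = pq^2. S = 5/4pq - 16p - 105/4q.
  leading term pq: subtract (5/12)·f_2 from 5/4pq - 16p - 105/4q → -38/3p + 55/12q^2 - 85/3q - 370/3
  leading term p: subtract (57/40)·h_5 from -38/3p + 55/12q^2 - 85/3q - 370/3 → 55/12q^2 + 35q + 200/3
  leading term q^2: subtract (-11/12)·f_1 from 55/12q^2 + 35q + 200/3 → 35q + 140
  leading term q: no divisor's leading term divides it; move 35q to the remainder.
  leading term 1: no divisor's leading term divides it; move 140 to the remainder.
  remainder 35q + 140 ≠ 0; add h_6 = 35q + 140 to the basis.

The other S-polynomials (S(f_1,f_3), S(f_2,f_3), S(f_2,f_4), S(f_3,f_4), S(f_1,h_5), S(f_2,h_5), S(f_3,h_5), S(f_4,h_5), S(f_1,h_6), S(f_2,h_6), S(f_3,h_6), S(f_4,h_6), S(h_5,h_6)) all reduce to 0 modulo the current basis, so we have a Gröbner basis.
Inter-reduce: drop elements whose leading term is divisible by another's, tail-reduce, and make monic.
Reduced Gröbner basis: {p - 5, q + 4}.

Since the basis is lex-ordered, q + 4 is univariate in q. Its roots are {-4}. Back-substituting each root into the other basis elements fixes the other coordinates.
  q = -4: the earlier basis element becomes p - 5 = 0, giving p = 5 — point (5, -4).
Check: every point annihilates each of the original generators.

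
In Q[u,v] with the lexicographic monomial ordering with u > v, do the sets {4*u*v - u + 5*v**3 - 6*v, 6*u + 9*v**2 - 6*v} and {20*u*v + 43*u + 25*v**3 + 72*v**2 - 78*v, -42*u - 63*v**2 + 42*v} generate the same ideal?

Two ideals are equal iff their reduced Gröbner bases coincide (the reduced basis is unique for a fixed ordering).
Buchberger on the first generating set:
f_1 = 4*u*v - u + 5*v**3 - 6*v, LT = u*v.
f_2 = 6*u + 9*v**2 - 6*v, LT = u.

S(f_1,f_2): lcm = u*v. S = -1/4*u - 1/4*v**3 + v**2 - 3/2*v.
  leading term u: subtract (-1/24)·f_2 from -1/4*u - 1/4*v**3 + v**2 - 3/2*v → -1/4*v**3 + 11/8*v**2 - 7/4*v
  leading term v**3: no divisor's leading term divides it; move -1/4*v**3 to the remainder.
  leading term v**2: no divisor's leading term divides it; move 11/8*v**2 to the remainder.
  leading term v: no divisor's leading term divides it; move -7/4*v to the remainder.
  remainder -1/4*v**3 + 11/8*v**2 - 7/4*v ≠ 0; add g_3 = -1/4*v**3 + 11/8*v**2 - 7/4*v to the basis.

The other S-polynomials (S(f_1,g_3), S(f_2,g_3)) all reduce to 0 modulo the current basis, so we have a Gröbner basis.
Inter-reduce: drop elements whose leading term is divisible by another's, tail-reduce, and make monic.
Reduced Gröbner basis: {u + 3/2*v**2 - v, v**3 - 11/2*v**2 + 7*v}.

Buchberger on the second generating set:
h_1 = 20*u*v + 43*u + 25*v**3 + 72*v**2 - 78*v, LT = u*v.
h_2 = -42*u - 63*v**2 + 42*v, LT = u.

S(h_1,h_2): lcm = u*v. S = 43/20*u - 1/4*v**3 + 23/5*v**2 - 39/10*v.
  leading term u: subtract (-43/840)·h_2 from 43/20*u - 1/4*v**3 + 23/5*v**2 - 39/10*v → -1/4*v**3 + 11/8*v**2 - 7/4*v
  leading term v**3: no divisor's leading term divides it; move -1/4*v**3 to the remainder.
  leading term v**2: no divisor's leading term divides it; move 11/8*v**2 to the remainder.
  leading term v: no divisor's leading term divides it; move -7/4*v to the remainder.
  remainder -1/4*v**3 + 11/8*v**2 - 7/4*v ≠ 0; add k_3 = -1/4*v**3 + 11/8*v**2 - 7/4*v to the basis.

The other S-polynomials (S(h_1,k_3), S(h_2,k_3)) all reduce to 0 modulo the current basis, so we have a Gröbner basis.
Inter-reduce: drop elements whose leading term is divisible by another's, tail-reduce, and make monic.
Reduced Gröbner basis: {u + 3/2*v**2 - v, v**3 - 11/2*v**2 + 7*v}.

These coincide, so the ideals are equal.
The same test decides containment: I ⊆ J iff every generator of I reduces to 0 modulo a Gröbner basis of J.

Yes, the ideals are equal.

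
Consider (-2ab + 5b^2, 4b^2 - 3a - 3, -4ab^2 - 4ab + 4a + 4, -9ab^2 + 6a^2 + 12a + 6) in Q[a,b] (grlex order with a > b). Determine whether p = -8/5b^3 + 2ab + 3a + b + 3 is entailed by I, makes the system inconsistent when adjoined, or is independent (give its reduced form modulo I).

-8/5b^3 + 2ab + 3a + b + 3 lies in I (it reduces to 0).

First compute the reduced Gröbner basis of I by Buchberger's algorithm.
f_1 = -2ab + 5b^2, LT = ab.
f_2 = 4b^2 - 3a - 3, LT = b^2.
f_3 = -4ab^2 - 4ab + 4a + 4, LT = ab^2.
f_4 = -9ab^2 + 6a^2 + 12a + 6, LT = ab^2.

S(f_1,f_2): lcm = ab^2. S = -5/2b^3 + 3/4a^2 + 3/4a.
  leading term b^3: subtract (-5/8b)·f_2 from -5/2b^3 + 3/4a^2 + 3/4a → 3/4a^2 - 15/8ab + 3/4a - 15/8b
  leading term a^2: no divisor's leading term divides it; move 3/4a^2 to the remainder.
  leading term ab: subtract (15/16)·f_1 from -15/8ab + 3/4a - 15/8b → -75/16b^2 + 3/4a - 15/8b
  leading term b^2: subtract (-75/64)·f_2 from -75/16b^2 + 3/4a - 15/8b → -177/64a - 15/8b - 225/64
  leading term a: no divisor's leading term divides it; move -177/64a to the remainder.
  leading term b: no divisor's leading term divides it; move -15/8b to the remainder.
  leading term 1: no divisor's leading term divides it; move -225/64 to the remainder.
  remainder 3/4a^2 - 177/64a - 15/8b - 225/64 ≠ 0; add h_5 = 3/4a^2 - 177/64a - 15/8b - 225/64 to the basis.

S(f_1,f_3): lcm = ab^2. S = -5/2b^3 - ab + a + 1.
  leading term b^3: subtract (-5/8b)·f_2 from -5/2b^3 - ab + a + 1 → -23/8ab + a - 15/8b + 1
  leading term ab: subtract (23/16)·f_1 from -23/8ab + a - 15/8b + 1 → -115/16b^2 + a - 15/8b + 1
  leading term b^2: subtract (-115/64)·f_2 from -115/16b^2 + a - 15/8b + 1 → -281/64a - 15/8b - 281/64
  leading term a: no divisor's leading term divides it; move -281/64a to the remainder.
  leading term b: no divisor's leading term divides it; move -15/8b to the remainder.
  leading term 1: no divisor's leading term divides it; move -281/64 to the remainder.
  remainder -281/64a - 15/8b - 281/64 ≠ 0; add h_6 = -281/64a - 15/8b - 281/64 to the basis.

S(f_1,f_4): lcm = ab^2. S = -5/2b^3 + 2/3a^2 + 4/3a + 2/3.
  leading term b^3: subtract (-5/8b)·f_2 from -5/2b^3 + 2/3a^2 + 4/3a + 2/3 → 2/3a^2 - 15/8ab + 4/3a - 15/8b + 2/3
  leading term a^2: subtract (8/9)·h_5 from 2/3a^2 - 15/8ab + 4/3a - 15/8b + 2/3 → -15/8ab + 91/24a - 5/24b + 91/24
  leading term ab: subtract (15/16)·f_1 from -15/8ab + 91/24a - 5/24b + 91/24 → -75/16b^2 + 91/24a - 5/24b + 91/24
  leading term b^2: subtract (-75/64)·f_2 from -75/16b^2 + 91/24a - 5/24b + 91/24 → 53/192a - 5/24b + 53/192
  leading term a: subtract (-53/843)·h_6 from 53/192a - 5/24b + 53/192 → -275/843b
  leading term b: no divisor's leading term divides it; move -275/843b to the remainder.
  remainder -275/843b ≠ 0; add h_7 = -275/843b to the basis.

The other S-polynomials (S(f_2,f_3), S(f_2,f_4), S(f_3,f_4), S(f_1,h_5), S(f_2,h_5), S(f_3,h_5), S(f_4,h_5), S(f_1,h_6), S(f_2,h_6), S(f_3,h_6), S(f_4,h_6), S(h_5,h_6), S(f_1,h_7), S(f_2,h_7), S(f_3,h_7), S(f_4,h_7), S(h_5,h_7), S(h_6,h_7)) all reduce to 0 modulo the current basis, so we have a Gröbner basis.
Inter-reduce: drop elements whose leading term is divisible by another's, tail-reduce, and make monic.
Reduced Gröbner basis: {a + 1, b}.
Label its elements g_1 = a + 1, g_2 = b.

Reduce p = -8/5b^3 + 2ab + 3a + b + 3 modulo G:
  leading term b^3: subtract (-8/5b^2)·g_2 from -8/5b^3 + 2ab + 3a + b + 3 → 2ab + 3a + b + 3
  leading term ab: subtract (2b)·g_1 from 2ab + 3a + b + 3 → 3a - b + 3
  leading term a: subtract (3)·g_1 from 3a - b + 3 → -b
  leading term b: subtract (-1)·g_2 from -b → 0
  normal form = 0.
Since the normal form is 0, p ∈ I.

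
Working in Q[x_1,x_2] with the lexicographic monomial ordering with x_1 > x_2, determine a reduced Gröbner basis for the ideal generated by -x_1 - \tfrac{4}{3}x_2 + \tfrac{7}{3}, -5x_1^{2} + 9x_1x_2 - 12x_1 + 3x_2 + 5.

G = {x_1 + \tfrac{4}{3}x_2 - \tfrac{7}{3}, x_2^{2} - \tfrac{160}{47}x_2 + \tfrac{113}{47}}

The reduced Gröbner basis is the canonical form of the ideal for this ordering.

f_1 = -x_1 - \tfrac{4}{3}x_2 + \tfrac{7}{3}, LT = x_1.
f_2 = -5x_1^{2} + 9x_1x_2 - 12x_1 + 3x_2 + 5, LT = x_1^{2}.

S(f_1,f_2): lcm = x_1^{2}. S = \tfrac{47}{15}x_1x_2 - \tfrac{71}{15}x_1 + \tfrac{3}{5}x_2 + 1.
  reduce S modulo (f_1, f_2):
  remainder -\tfrac{188}{45}x_2^{2} + \tfrac{128}{9}x_2 - \tfrac{452}{45} ≠ 0; add g_3 = -\tfrac{188}{45}x_2^{2} + \tfrac{128}{9}x_2 - \tfrac{452}{45} to the basis.

The other S-polynomials (S(f_1,g_3), S(f_2,g_3)) all reduce to 0 modulo the current basis, so we have a Gröbner basis.
Inter-reduce: drop elements whose leading term is divisible by another's, tail-reduce, and make monic.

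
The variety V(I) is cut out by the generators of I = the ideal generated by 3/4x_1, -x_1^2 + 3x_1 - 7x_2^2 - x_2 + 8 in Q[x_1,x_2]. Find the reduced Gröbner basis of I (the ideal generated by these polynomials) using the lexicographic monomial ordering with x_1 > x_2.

f_1 = 3/4x_1, LT = x_1.
f_2 = -x_1^2 + 3x_1 - 7x_2^2 - x_2 + 8, LT = x_1^2.

S(f_1,f_2): lcm = x_1^2. S = 3x_1 - 7x_2^2 - x_2 + 8.
  leading term x_1: subtract (4)·f_1 from 3x_1 - 7x_2^2 - x_2 + 8 → -7x_2^2 - x_2 + 8
  leading term x_2^2: no divisor's leading term divides it; move -7x_2^2 to the remainder.
  leading term x_2: no divisor's leading term divides it; move -x_2 to the remainder.
  leading term 1: no divisor's leading term divides it; move 8 to the remainder.
  remainder -7x_2^2 - x_2 + 8 ≠ 0; add g_3 = -7x_2^2 - x_2 + 8 to the basis.

The other S-polynomials (S(f_1,g_3), S(f_2,g_3)) all reduce to 0 modulo the current basis, so we have a Gröbner basis.
Inter-reduce: drop elements whose leading term is divisible by another's, tail-reduce, and make monic.

G = {x_1, x_2^2 + 1/7x_2 - 8/7}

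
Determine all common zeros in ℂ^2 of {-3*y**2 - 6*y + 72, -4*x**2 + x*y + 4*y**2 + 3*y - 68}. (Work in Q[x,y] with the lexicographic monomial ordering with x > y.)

Compute a lex Gröbner basis by Buchberger's algorithm.
f_1 = -3*y**2 - 6*y + 72, LT = y**2.
f_2 = -4*x**2 + x*y + 4*y**2 + 3*y - 68, LT = x**2.

The S-polynomials (S(f_1,f_2)) all reduce to 0 modulo the current basis, so we have a Gröbner basis.
Inter-reduce: drop elements whose leading term is divisible by another's, tail-reduce, and make monic.
Reduced Gröbner basis: {x**2 - 1/4*x*y + 5/4*y - 7, y**2 + 2*y - 24}.

Since the basis is lex-ordered, y**2 + 2*y - 24 is univariate in y. Its roots are {-6, 4}. Back-substituting each root into the other basis elements fixes the other coordinates.
  y = -6: the earlier basis element becomes x**2 + 3/2*x - 29/2 = 0, giving x = -3/4 + sqrt(241)/4, -sqrt(241)/4 - 3/4 — points (-3/4 + sqrt(241)/4, -6), (-sqrt(241)/4 - 3/4, -6).
  y = 4: the earlier basis element becomes x**2 - x - 2 = 0, giving x = -1, 2 — points (-1, 4), (2, 4).
Check: every point annihilates each of the original generators.
Zero-dimensionality of the ideal guarantees finitely many solutions over ℂ.

{(-3/4 + sqrt(241)/4, -6), (-sqrt(241)/4 - 3/4, -6), (-1, 4), (2, 4)}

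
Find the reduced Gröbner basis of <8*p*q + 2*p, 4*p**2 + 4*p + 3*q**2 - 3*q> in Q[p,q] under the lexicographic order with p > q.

G = {p**2 + p + 3/4*q**2 - 3/4*q, p*q + 1/4*p, q**3 - 3/4*q**2 - 1/4*q}

f_1 = 8*p*q + 2*p, LT = p*q.
f_2 = 4*p**2 + 4*p + 3*q**2 - 3*q, LT = p**2.

S(f_1,f_2): lcm = p**2*q. S = 1/4*p**2 - p*q - 3/4*q**3 + 3/4*q**2.
  leading term p**2: subtract (1/16)·f_2 from 1/4*p**2 - p*q - 3/4*q**3 + 3/4*q**2 → -p*q - 1/4*p - 3/4*q**3 + 9/16*q**2 + 3/16*q
  leading term p*q: subtract (-1/8)·f_1 from -p*q - 1/4*p - 3/4*q**3 + 9/16*q**2 + 3/16*q → -3/4*q**3 + 9/16*q**2 + 3/16*q
  leading term q**3: no divisor's leading term divides it; move -3/4*q**3 to the remainder.
  leading term q**2: no divisor's leading term divides it; move 9/16*q**2 to the remainder.
  leading term q: no divisor's leading term divides it; move 3/16*q to the remainder.
  remainder -3/4*q**3 + 9/16*q**2 + 3/16*q ≠ 0; add g_3 = -3/4*q**3 + 9/16*q**2 + 3/16*q to the basis.

S(f_1,g_3): lcm = p*q**3. S = p*q**2 + 1/4*p*q.
  leading term p*q**2: subtract (1/8*q)·f_1 from p*q**2 + 1/4*p*q → 0
  remainder 0.

S(f_2,g_3): leading monomials are coprime, so the S-polynomial reduces to 0 (Buchberger's first criterion).
Every S-polynomial of the final basis reduces to 0, so we have a Gröbner basis.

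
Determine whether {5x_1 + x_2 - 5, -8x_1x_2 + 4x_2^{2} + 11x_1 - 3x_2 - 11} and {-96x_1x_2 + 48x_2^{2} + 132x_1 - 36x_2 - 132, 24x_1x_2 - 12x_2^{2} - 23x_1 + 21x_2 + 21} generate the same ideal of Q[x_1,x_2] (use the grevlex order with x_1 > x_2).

No, the ideals differ.

Since reduced Gröbner bases are canonical representatives of ideals under a given ordering, it suffices to compute and compare them.
Buchberger on the first generating set:
f_1 = 5x_1 + x_2 - 5, LT = x_1.
f_2 = -8x_1x_2 + 4x_2^{2} + 11x_1 - 3x_2 - 11, LT = x_1x_2.

S(f_1,f_2): lcm = x_1x_2. S = \tfrac{7}{10}x_2^{2} + \tfrac{11}{8}x_1 - \tfrac{11}{8}x_2 - \tfrac{11}{8}.
  leading term x_2^{2}: no divisor's leading term divides it; move \tfrac{7}{10}x_2^{2} to the remainder.
  leading term x_1: subtract (\tfrac{11}{40})·f_1 from \tfrac{11}{8}x_1 - \tfrac{11}{8}x_2 - \tfrac{11}{8} → -\tfrac{33}{20}x_2
  leading term x_2: no divisor's leading term divides it; move -\tfrac{33}{20}x_2 to the remainder.
  remainder \tfrac{7}{10}x_2^{2} - \tfrac{33}{20}x_2 ≠ 0; add g_3 = \tfrac{7}{10}x_2^{2} - \tfrac{33}{20}x_2 to the basis.

S(f_1,g_3): leading monomials are coprime, so the S-polynomial reduces to 0 (Buchberger's first criterion).
S(f_2,g_3): lcm = x_1x_2^{2}. S = -\tfrac{1}{2}x_2^{3} + \tfrac{55}{56}x_1x_2 + \tfrac{3}{8}x_2^{2} + \tfrac{11}{8}x_2.
  leading term x_2^{3}: subtract (-\tfrac{5}{7}x_2)·g_3 from -\tfrac{1}{2}x_2^{3} + \tfrac{55}{56}x_1x_2 + \tfrac{3}{8}x_2^{2} + \tfrac{11}{8}x_2 → \tfrac{55}{56}x_1x_2 - \tfrac{45}{56}x_2^{2} + \tfrac{11}{8}x_2
  leading term x_1x_2: subtract (\tfrac{11}{56}x_2)·f_1 from \tfrac{55}{56}x_1x_2 - \tfrac{45}{56}x_2^{2} + \tfrac{11}{8}x_2 → -x_2^{2} + \tfrac{33}{14}x_2
  leading term x_2^{2}: subtract (-\tfrac{10}{7})·g_3 from -x_2^{2} + \tfrac{33}{14}x_2 → 0
  remainder 0.

Every S-polynomial of the final basis reduces to 0, so we have a Gröbner basis.
Inter-reduce: drop elements whose leading term is divisible by another's, tail-reduce, and make monic.
Reduced Gröbner basis: {x_2^{2} - \tfrac{33}{14}x_2, x_1 + \tfrac{1}{5}x_2 - 1}.

Buchberger on the second generating set:
h_1 = -96x_1x_2 + 48x_2^{2} + 132x_1 - 36x_2 - 132, LT = x_1x_2.
h_2 = 24x_1x_2 - 12x_2^{2} - 23x_1 + 21x_2 + 21, LT = x_1x_2.

S(h_1,h_2): lcm = x_1x_2. S = -\tfrac{5}{12}x_1 - \tfrac{1}{2}x_2 + \tfrac{1}{2}.
  leading term x_1: no divisor's leading term divides it; move -\tfrac{5}{12}x_1 to the remainder.
  leading term x_2: no divisor's leading term divides it; move -\tfrac{1}{2}x_2 to the remainder.
  leading term 1: no divisor's leading term divides it; move \tfrac{1}{2} to the remainder.
  remainder -\tfrac{5}{12}x_1 - \tfrac{1}{2}x_2 + \tfrac{1}{2} ≠ 0; add k_3 = -\tfrac{5}{12}x_1 - \tfrac{1}{2}x_2 + \tfrac{1}{2} to the basis.

S(h_1,k_3): lcm = x_1x_2. S = -\tfrac{17}{10}x_2^{2} - \tfrac{11}{8}x_1 + \tfrac{63}{40}x_2 + \tfrac{11}{8}.
  leading term x_2^{2}: no divisor's leading term divides it; move -\tfrac{17}{10}x_2^{2} to the remainder.
  leading term x_1: subtract (\tfrac{33}{10})·k_3 from -\tfrac{11}{8}x_1 + \tfrac{63}{40}x_2 + \tfrac{11}{8} → \tfrac{129}{40}x_2 - \tfrac{11}{40}
  leading term x_2: no divisor's leading term divides it; move \tfrac{129}{40}x_2 to the remainder.
  leading term 1: no divisor's leading term divides it; move -\tfrac{11}{40} to the remainder.
  remainder -\tfrac{17}{10}x_2^{2} + \tfrac{129}{40}x_2 - \tfrac{11}{40} ≠ 0; add k_4 = -\tfrac{17}{10}x_2^{2} + \tfrac{129}{40}x_2 - \tfrac{11}{40} to the basis.

S(h_2,k_3): lcm = x_1x_2. S = -\tfrac{17}{10}x_2^{2} - \tfrac{23}{24}x_1 + \tfrac{83}{40}x_2 + \tfrac{7}{8}.
  leading term x_2^{2}: subtract (1)·k_4 from -\tfrac{17}{10}x_2^{2} - \tfrac{23}{24}x_1 + \tfrac{83}{40}x_2 + \tfrac{7}{8} → -\tfrac{23}{24}x_1 - \tfrac{23}{20}x_2 + \tfrac{23}{20}
  leading term x_1: subtract (\tfrac{23}{10})·k_3 from -\tfrac{23}{24}x_1 - \tfrac{23}{20}x_2 + \tfrac{23}{20} → 0
  remainder 0.

S(h_1,k_4): lcm = x_1x_2^{2}. S = -\tfrac{1}{2}x_2^{3} + \tfrac{71}{136}x_1x_2 + \tfrac{3}{8}x_2^{2} - \tfrac{11}{68}x_1 + \tfrac{11}{8}x_2.
  leading term x_2^{3}: subtract (\tfrac{5}{17}x_2)·k_4 from -\tfrac{1}{2}x_2^{3} + \tfrac{71}{136}x_1x_2 + \tfrac{3}{8}x_2^{2} - \tfrac{11}{68}x_1 + \tfrac{11}{8}x_2 → \tfrac{71}{136}x_1x_2 - \tfrac{39}{68}x_2^{2} - \tfrac{11}{68}x_1 + \tfrac{99}{68}x_2
  leading term x_1x_2: subtract (-\tfrac{71}{13056})·h_1 from \tfrac{71}{136}x_1x_2 - \tfrac{39}{68}x_2^{2} - \tfrac{11}{68}x_1 + \tfrac{99}{68}x_2 → -\tfrac{5}{16}x_2^{2} + \tfrac{605}{1088}x_1 + \tfrac{1371}{1088}x_2 - \tfrac{781}{1088}
  leading term x_2^{2}: subtract (\tfrac{25}{136})·k_4 from -\tfrac{5}{16}x_2^{2} + \tfrac{605}{1088}x_1 + \tfrac{1371}{1088}x_2 - \tfrac{781}{1088} → \tfrac{605}{1088}x_1 + \tfrac{363}{544}x_2 - \tfrac{363}{544}
  leading term x_1: subtract (-\tfrac{363}{272})·k_3 from \tfrac{605}{1088}x_1 + \tfrac{363}{544}x_2 - \tfrac{363}{544} → 0
  remainder 0.

S(h_2,k_4): lcm = x_1x_2^{2}. S = -\tfrac{1}{2}x_2^{3} + \tfrac{383}{408}x_1x_2 + \tfrac{7}{8}x_2^{2} - \tfrac{11}{68}x_1 + \tfrac{7}{8}x_2.
  leading term x_2^{3}: subtract (\tfrac{5}{17}x_2)·k_4 from -\tfrac{1}{2}x_2^{3} + \tfrac{383}{408}x_1x_2 + \tfrac{7}{8}x_2^{2} - \tfrac{11}{68}x_1 + \tfrac{7}{8}x_2 → \tfrac{383}{408}x_1x_2 - \tfrac{5}{68}x_2^{2} - \tfrac{11}{68}x_1 + \tfrac{65}{68}x_2
  leading term x_1x_2: subtract (-\tfrac{383}{39168})·h_1 from \tfrac{383}{408}x_1x_2 - \tfrac{5}{68}x_2^{2} - \tfrac{11}{68}x_1 + \tfrac{65}{68}x_2 → \tfrac{19}{48}x_2^{2} + \tfrac{3685}{3264}x_1 + \tfrac{657}{1088}x_2 - \tfrac{4213}{3264}
  leading term x_2^{2}: subtract (-\tfrac{95}{408})·k_4 from \tfrac{19}{48}x_2^{2} + \tfrac{3685}{3264}x_1 + \tfrac{657}{1088}x_2 - \tfrac{4213}{3264} → \tfrac{3685}{3264}x_1 + \tfrac{737}{544}x_2 - \tfrac{737}{544}
  leading term x_1: subtract (-\tfrac{737}{272})·k_3 from \tfrac{3685}{3264}x_1 + \tfrac{737}{544}x_2 - \tfrac{737}{544} → 0
  remainder 0.

S(k_3,k_4): leading monomials are coprime, so the S-polynomial reduces to 0 (Buchberger's first criterion).
Every S-polynomial of the final basis reduces to 0, so we have a Gröbner basis.
Inter-reduce: drop elements whose leading term is divisible by another's, tail-reduce, and make monic.
Reduced Gröbner basis: {x_2^{2} - \tfrac{129}{68}x_2 + \tfrac{11}{68}, x_1 + \tfrac{6}{5}x_2 - \tfrac{6}{5}}.

The bases are distinct; the ideals are different.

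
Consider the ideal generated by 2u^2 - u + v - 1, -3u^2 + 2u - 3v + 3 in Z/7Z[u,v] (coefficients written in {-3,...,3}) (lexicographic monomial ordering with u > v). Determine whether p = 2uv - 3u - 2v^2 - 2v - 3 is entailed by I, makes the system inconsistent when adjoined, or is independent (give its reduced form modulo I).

2uv - 3u - 2v^2 - 2v - 3 lies in I (it reduces to 0).

First compute the reduced Gröbner basis of I by Buchberger's algorithm.
f_1 = 2u^2 - u + v - 1, LT = u^2.
f_2 = -3u^2 + 2u - 3v + 3, LT = u^2.

S(f_1,f_2): lcm = u^2. S = -u + 3v - 3.
  leading term u: no divisor's leading term divides it; move -u to the remainder.
  leading term v: no divisor's leading term divides it; move 3v to the remainder.
  leading term 1: no divisor's leading term divides it; move -3 to the remainder.
  remainder -u + 3v - 3 ≠ 0; add h_3 = -u + 3v - 3 to the basis.

S(f_1,h_3): lcm = u^2. S = 3uv - 3v + 3.
  leading term uv: subtract (-3v)·h_3 from 3uv - 3v + 3 → 2v^2 + 2v + 3
  leading term v^2: no divisor's leading term divides it; move 2v^2 to the remainder.
  leading term v: no divisor's leading term divides it; move 2v to the remainder.
  leading term 1: no divisor's leading term divides it; move 3 to the remainder.
  remainder 2v^2 + 2v + 3 ≠ 0; add h_4 = 2v^2 + 2v + 3 to the basis.

The other S-polynomials (S(f_2,h_3), S(f_1,h_4), S(f_2,h_4), S(h_3,h_4)) all reduce to 0 modulo the current basis, so we have a Gröbner basis.
Inter-reduce: drop elements whose leading term is divisible by another's, tail-reduce, and make monic.
Reduced Gröbner basis: {u - 3v + 3, v^2 + v - 2}.
Label its elements g_1 = u - 3v + 3, g_2 = v^2 + v - 2.

Reduce p = 2uv - 3u - 2v^2 - 2v - 3 modulo G:
  leading term uv: subtract (2v)·g_1 from 2uv - 3u - 2v^2 - 2v - 3 → -3u - 3v^2 - v - 3
  leading term u: subtract (-3)·g_1 from -3u - 3v^2 - v - 3 → -3v^2 - 3v - 1
  leading term v^2: subtract (-3)·g_2 from -3v^2 - 3v - 1 → 0
  normal form = 0.
Since the normal form is 0, p ∈ I.

The remainder on division by a Gröbner basis is unique — it is the normal form.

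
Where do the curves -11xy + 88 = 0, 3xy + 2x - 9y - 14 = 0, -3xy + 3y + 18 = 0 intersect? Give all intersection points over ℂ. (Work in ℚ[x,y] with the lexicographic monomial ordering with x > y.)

{(4, 2)}

Compute a lex Gröbner basis by Buchberger's algorithm.
f_1 = -11xy + 88, LT = xy.
f_2 = 3xy + 2x - 9y - 14, LT = xy.
f_3 = -3xy + 3y + 18, LT = xy.

S(f_1,f_2): lcm = xy. S = -⅔x + 3y - 10/3.
  leading term x: no divisor's leading term divides it; move -⅔x to the remainder.
  leading term y: no divisor's leading term divides it; move 3y to the remainder.
  leading term 1: no divisor's leading term divides it; move -10/3 to the remainder.
  remainder -⅔x + 3y - 10/3 ≠ 0; add h_4 = -⅔x + 3y - 10/3 to the basis.

S(f_1,f_3): lcm = xy. S = y - 2.
  leading term y: no divisor's leading term divides it; move y to the remainder.
  leading term 1: no divisor's leading term divides it; move -2 to the remainder.
  remainder y - 2 ≠ 0; add h_5 = y - 2 to the basis.

The other S-polynomials (S(f_2,f_3), S(f_1,h_4), S(f_2,h_4), S(f_3,h_4), S(f_1,h_5), S(f_2,h_5), S(f_3,h_5), S(h_4,h_5)) all reduce to 0 modulo the current basis, so we have a Gröbner basis.
Inter-reduce: drop elements whose leading term is divisible by another's, tail-reduce, and make monic.
Reduced Gröbner basis: {x - 4, y - 2}.

The lex basis is triangular: the last element involves only y. Solving y - 2 = 0 gives y ∈ {2}; substituting each value into the earlier elements determines the remaining variables.
  y = 2: the earlier basis element becomes x - 4 = 0, giving x = 4 — point (4, 2).
Check: every point annihilates each of the original generators.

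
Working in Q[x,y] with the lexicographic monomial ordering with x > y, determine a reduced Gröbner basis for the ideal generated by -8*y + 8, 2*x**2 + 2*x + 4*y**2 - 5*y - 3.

G = {x**2 + x - 2, y - 1}

This is the nonlinear analogue of row-reducing a linear system.

f_1 = -8*y + 8, LT = y.
f_2 = 2*x**2 + 2*x + 4*y**2 - 5*y - 3, LT = x**2.

The S-polynomials (S(f_1,f_2)) all reduce to 0 modulo the current basis, so we have a Gröbner basis.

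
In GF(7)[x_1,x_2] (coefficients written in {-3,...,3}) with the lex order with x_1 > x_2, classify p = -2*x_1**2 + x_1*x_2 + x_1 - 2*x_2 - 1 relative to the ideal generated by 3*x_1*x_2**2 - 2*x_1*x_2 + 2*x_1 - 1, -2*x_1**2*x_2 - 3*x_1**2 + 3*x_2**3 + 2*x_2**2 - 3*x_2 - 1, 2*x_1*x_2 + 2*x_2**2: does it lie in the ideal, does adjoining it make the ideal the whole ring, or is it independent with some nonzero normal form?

-2*x_1**2 + x_1*x_2 + x_1 - 2*x_2 - 1 is independent of I; its normal form modulo I is 3*x_2 - 1.

First compute the reduced Gröbner basis of I by Buchberger's algorithm.
f_1 = 3*x_1*x_2**2 - 2*x_1*x_2 + 2*x_1 - 1, LT = x_1*x_2**2.
f_2 = -2*x_1**2*x_2 - 3*x_1**2 + 3*x_2**3 + 2*x_2**2 - 3*x_2 - 1, LT = x_1**2*x_2.
f_3 = 2*x_1*x_2 + 2*x_2**2, LT = x_1*x_2.

S(f_1,f_2): lcm = x_1**2*x_2**2. S = -x_1**2*x_2 + 3*x_1**2 + 2*x_1 - 2*x_2**4 + x_2**3 + 2*x_2**2 + 3*x_2.
  reduce S modulo (f_1, f_2, f_3):
  remainder x_1**2 + 2*x_1 - 2*x_2**4 + 3*x_2**3 + x_2**2 + x_2 - 3 ≠ 0; add h_4 = x_1**2 + 2*x_1 - 2*x_2**4 + 3*x_2**3 + x_2**2 + x_2 - 3 to the basis.

S(f_1,f_3): lcm = x_1*x_2**2. S = -3*x_1*x_2 + 3*x_1 - x_2**3 + 2.
  reduce S modulo (f_1, f_2, f_3, h_4):
  remainder 3*x_1 - x_2**3 + 3*x_2**2 + 2 ≠ 0; add h_5 = 3*x_1 - x_2**3 + 3*x_2**2 + 2 to the basis.

S(f_2,f_3): lcm = x_1**2*x_2. S = -2*x_1**2 - x_1*x_2**2 + 2*x_2**3 - x_2**2 - 2*x_2 - 3.
  reduce S modulo (f_1, f_2, f_3, h_4, h_5):
  remainder 3*x_2**4 + x_2**3 - 3*x_2**2 ≠ 0; add h_6 = 3*x_2**4 + x_2**3 - 3*x_2**2 to the basis.

S(f_1,h_4): lcm = x_1**2*x_2**2. S = -3*x_1**2*x_2 + 3*x_1**2 - 2*x_1*x_2**2 + 2*x_1 + 2*x_2**6 - 3*x_2**5 - x_2**4 - x_2**3 + 3*x_2**2.
  reduce S modulo (f_1, f_2, f_3, h_4, h_5, h_6):
  remainder 2*x_2**3 - x_2**2 - 3*x_2 ≠ 0; add h_7 = 2*x_2**3 - x_2**2 - 3*x_2 to the basis.

S(f_2,h_4): lcm = x_1**2*x_2. S = -2*x_1**2 - 2*x_1*x_2 + 2*x_2**5 - 3*x_2**4 + x_2**3 - 2*x_2**2 + x_2 - 3.
  reduce S modulo (f_1, f_2, f_3, h_4, h_5, h_6, h_7):
  remainder 3*x_2**2 - x_2 ≠ 0; add h_8 = 3*x_2**2 - x_2 to the basis.

The other S-polynomials (S(f_3,h_4), S(f_1,h_5), S(f_2,h_5), S(f_3,h_5), S(h_4,h_5), S(f_1,h_6), S(f_2,h_6), S(f_3,h_6), S(h_4,h_6), S(h_5,h_6), S(f_1,h_7), S(f_2,h_7), S(f_3,h_7), S(h_4,h_7), S(h_5,h_7), S(h_6,h_7), S(f_1,h_8), S(f_2,h_8), S(f_3,h_8), S(h_4,h_8), S(h_5,h_8), S(h_6,h_8), S(h_7,h_8)) all reduce to 0 modulo the current basis, so we have a Gröbner basis.
Inter-reduce: drop elements whose leading term is divisible by another's, tail-reduce, and make monic.
Reduced Gröbner basis: {x_1 - x_2 + 3, x_2**2 + 2*x_2}.
Label its elements g_1 = x_1 - x_2 + 3, g_2 = x_2**2 + 2*x_2.

Reduce p = -2*x_1**2 + x_1*x_2 + x_1 - 2*x_2 - 1 modulo G:
  leading term x_1**2: subtract (-2*x_1)·g_1 from -2*x_1**2 + x_1*x_2 + x_1 - 2*x_2 - 1 → -x_1*x_2 - 2*x_2 - 1
  leading term x_1*x_2: subtract (-x_2)·g_1 from -x_1*x_2 - 2*x_2 - 1 → -x_2**2 + x_2 - 1
  leading term x_2**2: subtract (-1)·g_2 from -x_2**2 + x_2 - 1 → 3*x_2 - 1
  leading term x_2: no divisor's leading term divides it; move 3*x_2 to the remainder.
  leading term 1: no divisor's leading term divides it; move -1 to the remainder.
  normal form = 3*x_2 - 1.
The normal form is nonzero, so p ∉ I. Since p minus its normal form lies in I, I + (p) = I + (r) where r = 3*x_2 - 1; decide whether this ideal is the whole ring.
Run Buchberger on G together with r (pairs among the g_i already reduce to 0 since G is a Gröbner basis):
g_1 = x_1 - x_2 + 3, LT = x_1.
g_2 = x_2**2 + 2*x_2, LT = x_2**2.
r = 3*x_2 - 1, LT = x_2.

The S-polynomials (S(g_1,g_2), S(g_1,r), S(g_2,r)) all reduce to 0 modulo the current basis, so we have a Gröbner basis.
Inter-reduce: drop elements whose leading term is divisible by another's, tail-reduce, and make monic.
Reduced Gröbner basis: {x_1 - 2, x_2 + 2}.
The reduced Gröbner basis of I + (p) is {x_1 - 2, x_2 + 2} ≠ {1}, a proper ideal, so the enlarged system stays consistent: p is independent of I, with normal form 3*x_2 - 1.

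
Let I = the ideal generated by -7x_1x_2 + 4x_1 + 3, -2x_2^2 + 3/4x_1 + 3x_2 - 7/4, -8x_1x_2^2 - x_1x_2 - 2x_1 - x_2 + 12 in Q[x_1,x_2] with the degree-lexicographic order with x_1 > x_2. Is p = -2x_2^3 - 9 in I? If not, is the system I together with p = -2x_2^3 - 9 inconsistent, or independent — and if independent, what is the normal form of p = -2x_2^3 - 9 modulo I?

First compute the reduced Gröbner basis of I by Buchberger's algorithm.
f_1 = -7x_1x_2 + 4x_1 + 3, LT = x_1x_2.
f_2 = -2x_2^2 + 3/4x_1 + 3x_2 - 7/4, LT = x_2^2.
f_3 = -8x_1x_2^2 - x_1x_2 - 2x_1 - x_2 + 12, LT = x_1x_2^2.

S(f_1,f_2): lcm = x_1x_2^2. S = 3/8x_1^2 + 13/14x_1x_2 - 7/8x_1 - 3/7x_2.
  reduce S modulo (f_1, f_2, f_3):
  remainder 3/8x_1^2 - 135/392x_1 - 3/7x_2 + 39/98 ≠ 0; add h_4 = 3/8x_1^2 - 135/392x_1 - 3/7x_2 + 39/98 to the basis.

S(f_1,f_3): lcm = x_1x_2^2. S = -39/56x_1x_2 - 1/4x_1 - 31/56x_2 + 3/2.
  reduce S modulo (f_1, f_2, f_3, h_4):
  remainder -127/196x_1 - 31/56x_2 + 471/392 ≠ 0; add h_5 = -127/196x_1 - 31/56x_2 + 471/392 to the basis.

S(f_3,h_4): lcm = x_1^2x_2^2. S = 1/8x_1^2x_2 + 45/49x_1x_2^2 + 8/7x_2^3 + 1/4x_1^2 + 1/8x_1x_2 - 52/49x_2^2 - 3/2x_1.
  reduce S modulo (f_1, f_2, f_3, h_4, h_5):
  remainder 14059/14224x_2 - 14059/14224 ≠ 0; add h_6 = 14059/14224x_2 - 14059/14224 to the basis.

The other S-polynomials (S(f_2,f_3), S(f_1,h_4), S(f_2,h_4), S(f_1,h_5), S(f_2,h_5), S(f_3,h_5), S(h_4,h_5), S(f_1,h_6), S(f_2,h_6), S(f_3,h_6), S(h_4,h_6), S(h_5,h_6)) all reduce to 0 modulo the current basis, so we have a Gröbner basis.
Inter-reduce: drop elements whose leading term is divisible by another's, tail-reduce, and make monic.
Reduced Gröbner basis: {x_1 - 1, x_2 - 1}.
Label its elements g_1 = x_1 - 1, g_2 = x_2 - 1.

Reduce p = -2x_2^3 - 9 modulo G:
  leading term x_2^3: subtract (-2x_2^2)·g_2 from -2x_2^3 - 9 → -2x_2^2 - 9
  leading term x_2^2: subtract (-2x_2)·g_2 from -2x_2^2 - 9 → -2x_2 - 9
  leading term x_2: subtract (-2)·g_2 from -2x_2 - 9 → -11
  leading term 1: no divisor's leading term divides it; move -11 to the remainder.
  normal form = -11.
The normal form is nonzero, so p ∉ I. Since p minus its normal form lies in I, I + (p) = I + (r) where r = -11; decide whether this ideal is the whole ring.
Here r = -11 is a nonzero constant, hence a unit: 1 ∈ I + (p), the Gröbner basis of I + (p) is {1}, and the enlarged system has no common solution — adjoining p is inconsistent.

The remainder on division by a Gröbner basis is unique — it is the normal form.

Adjoining -2x_2^3 - 9 makes the ideal the whole ring: the system is inconsistent.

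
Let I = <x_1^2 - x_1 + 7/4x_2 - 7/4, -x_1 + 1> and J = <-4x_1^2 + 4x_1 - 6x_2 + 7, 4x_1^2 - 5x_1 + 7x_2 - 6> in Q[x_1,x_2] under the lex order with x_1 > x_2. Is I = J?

No, the ideals differ.

Equality of ideals is decidable: compute both reduced Gröbner bases (unique for the ordering) and check whether they agree.
Buchberger on the first generating set:
f_1 = x_1^2 - x_1 + 7/4x_2 - 7/4, LT = x_1^2.
f_2 = -x_1 + 1, LT = x_1.

S(f_1,f_2): lcm = x_1^2. S = 7/4x_2 - 7/4.
  reduce S modulo (f_1, f_2):
  remainder 7/4x_2 - 7/4 ≠ 0; add g_3 = 7/4x_2 - 7/4 to the basis.

The other S-polynomials (S(f_1,g_3), S(f_2,g_3)) all reduce to 0 modulo the current basis, so we have a Gröbner basis.
Inter-reduce: drop elements whose leading term is divisible by another's, tail-reduce, and make monic.
Reduced Gröbner basis: {x_1 - 1, x_2 - 1}.

Buchberger on the second generating set:
h_1 = -4x_1^2 + 4x_1 - 6x_2 + 7, LT = x_1^2.
h_2 = 4x_1^2 - 5x_1 + 7x_2 - 6, LT = x_1^2.

S(h_1,h_2): lcm = x_1^2. S = 1/4x_1 - 1/4x_2 - 1/4.
  reduce S modulo (h_1, h_2):
  remainder 1/4x_1 - 1/4x_2 - 1/4 ≠ 0; add k_3 = 1/4x_1 - 1/4x_2 - 1/4 to the basis.

S(h_1,k_3): lcm = x_1^2. S = x_1x_2 + 3/2x_2 - 7/4.
  reduce S modulo (h_1, h_2, k_3):
  remainder x_2^2 + 5/2x_2 - 7/4 ≠ 0; add k_4 = x_2^2 + 5/2x_2 - 7/4 to the basis.

The other S-polynomials (S(h_2,k_3), S(h_1,k_4), S(h_2,k_4), S(k_3,k_4)) all reduce to 0 modulo the current basis, so we have a Gröbner basis.
Inter-reduce: drop elements whose leading term is divisible by another's, tail-reduce, and make monic.
Reduced Gröbner basis: {x_1 - x_2 - 1, x_2^2 + 5/2x_2 - 7/4}.

The bases are distinct; the ideals are different.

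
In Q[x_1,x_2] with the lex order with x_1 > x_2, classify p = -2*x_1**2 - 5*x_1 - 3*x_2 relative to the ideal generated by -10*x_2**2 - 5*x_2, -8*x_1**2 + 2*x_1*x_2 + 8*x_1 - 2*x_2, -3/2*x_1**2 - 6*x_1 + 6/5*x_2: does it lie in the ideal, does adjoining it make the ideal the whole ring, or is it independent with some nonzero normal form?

-2*x_1**2 - 5*x_1 - 3*x_2 lies in I (it reduces to 0).

First compute the reduced Gröbner basis of I by Buchberger's algorithm.
f_1 = -10*x_2**2 - 5*x_2, LT = x_2**2.
f_2 = -8*x_1**2 + 2*x_1*x_2 + 8*x_1 - 2*x_2, LT = x_1**2.
f_3 = -3/2*x_1**2 - 6*x_1 + 6/5*x_2, LT = x_1**2.

S(f_2,f_3): lcm = x_1**2. S = -1/4*x_1*x_2 - 5*x_1 + 21/20*x_2.
  reduce S modulo (f_1, f_2, f_3):
  remainder -1/4*x_1*x_2 - 5*x_1 + 21/20*x_2 ≠ 0; add h_4 = -1/4*x_1*x_2 - 5*x_1 + 21/20*x_2 to the basis.

S(f_1,h_4): lcm = x_1*x_2**2. S = -39/2*x_1*x_2 + 21/5*x_2**2.
  reduce S modulo (f_1, f_2, f_3, h_4):
  remainder 390*x_1 - 84*x_2 ≠ 0; add h_5 = 390*x_1 - 84*x_2 to the basis.

S(f_2,h_4): lcm = x_1**2*x_2. S = -20*x_1**2 - 1/4*x_1*x_2**2 + 16/5*x_1*x_2 + 1/4*x_2**2.
  reduce S modulo (f_1, f_2, f_3, h_4, h_5):
  remainder 243/325*x_2 ≠ 0; add h_6 = 243/325*x_2 to the basis.

The other S-polynomials (S(f_1,f_2), S(f_1,f_3), S(f_3,h_4), S(f_1,h_5), S(f_2,h_5), S(f_3,h_5), S(h_4,h_5), S(f_1,h_6), S(f_2,h_6), S(f_3,h_6), S(h_4,h_6), S(h_5,h_6)) all reduce to 0 modulo the current basis, so we have a Gröbner basis.
Inter-reduce: drop elements whose leading term is divisible by another's, tail-reduce, and make monic.
Reduced Gröbner basis: {x_1, x_2}.
Label its elements g_1 = x_1, g_2 = x_2.

Reduce p = -2*x_1**2 - 5*x_1 - 3*x_2 modulo G:
  leading term x_1**2: subtract (-2*x_1)·g_1 from -2*x_1**2 - 5*x_1 - 3*x_2 → -5*x_1 - 3*x_2
  leading term x_1: subtract (-5)·g_1 from -5*x_1 - 3*x_2 → -3*x_2
  leading term x_2: subtract (-3)·g_2 from -3*x_2 → 0
  normal form = 0.
Since the normal form is 0, p ∈ I.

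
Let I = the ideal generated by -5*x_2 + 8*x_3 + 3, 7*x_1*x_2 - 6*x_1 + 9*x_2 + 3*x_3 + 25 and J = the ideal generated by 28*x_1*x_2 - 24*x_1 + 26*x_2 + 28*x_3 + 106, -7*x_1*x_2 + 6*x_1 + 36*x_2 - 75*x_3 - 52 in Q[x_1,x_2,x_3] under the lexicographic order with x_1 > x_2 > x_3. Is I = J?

Yes, the ideals are equal.

Equality of ideals is decidable: compute both reduced Gröbner bases (unique for the ordering) and check whether they agree.
Buchberger on the first generating set:
f_1 = -5*x_2 + 8*x_3 + 3, LT = x_2.
f_2 = 7*x_1*x_2 - 6*x_1 + 9*x_2 + 3*x_3 + 25, LT = x_1*x_2.

S(f_1,f_2): lcm = x_1*x_2. S = -8/5*x_1*x_3 + 9/35*x_1 - 9/7*x_2 - 3/7*x_3 - 25/7.
  leading term x_1*x_3: no divisor's leading term divides it; move -8/5*x_1*x_3 to the remainder.
  leading term x_1: no divisor's leading term divides it; move 9/35*x_1 to the remainder.
  leading term x_2: subtract (9/35)·f_1 from -9/7*x_2 - 3/7*x_3 - 25/7 → -87/35*x_3 - 152/35
  leading term x_3: no divisor's leading term divides it; move -87/35*x_3 to the remainder.
  leading term 1: no divisor's leading term divides it; move -152/35 to the remainder.
  remainder -8/5*x_1*x_3 + 9/35*x_1 - 87/35*x_3 - 152/35 ≠ 0; add g_3 = -8/5*x_1*x_3 + 9/35*x_1 - 87/35*x_3 - 152/35 to the basis.

The other S-polynomials (S(f_1,g_3), S(f_2,g_3)) all reduce to 0 modulo the current basis, so we have a Gröbner basis.
Inter-reduce: drop elements whose leading term is divisible by another's, tail-reduce, and make monic.
Reduced Gröbner basis: {x_1*x_3 - 9/56*x_1 + 87/56*x_3 + 19/7, x_2 - 8/5*x_3 - 3/5}.

Buchberger on the second generating set:
h_1 = 28*x_1*x_2 - 24*x_1 + 26*x_2 + 28*x_3 + 106, LT = x_1*x_2.
h_2 = -7*x_1*x_2 + 6*x_1 + 36*x_2 - 75*x_3 - 52, LT = x_1*x_2.

S(h_1,h_2): lcm = x_1*x_2. S = 85/14*x_2 - 68/7*x_3 - 51/14.
  leading term x_2: no divisor's leading term divides it; move 85/14*x_2 to the remainder.
  leading term x_3: no divisor's leading term divides it; move -68/7*x_3 to the remainder.
  leading term 1: no divisor's leading term divides it; move -51/14 to the remainder.
  remainder 85/14*x_2 - 68/7*x_3 - 51/14 ≠ 0; add k_3 = 85/14*x_2 - 68/7*x_3 - 51/14 to the basis.

S(h_1,k_3): lcm = x_1*x_2. S = 8/5*x_1*x_3 - 9/35*x_1 + 13/14*x_2 + x_3 + 53/14.
  leading term x_1*x_3: no divisor's leading term divides it; move 8/5*x_1*x_3 to the remainder.
  leading term x_1: no divisor's leading term divides it; move -9/35*x_1 to the remainder.
  leading term x_2: subtract (13/85)·k_3 from 13/14*x_2 + x_3 + 53/14 → 87/35*x_3 + 152/35
  leading term x_3: no divisor's leading term divides it; move 87/35*x_3 to the remainder.
  leading term 1: no divisor's leading term divides it; move 152/35 to the remainder.
  remainder 8/5*x_1*x_3 - 9/35*x_1 + 87/35*x_3 + 152/35 ≠ 0; add k_4 = 8/5*x_1*x_3 - 9/35*x_1 + 87/35*x_3 + 152/35 to the basis.

The other S-polynomials (S(h_2,k_3), S(h_1,k_4), S(h_2,k_4), S(k_3,k_4)) all reduce to 0 modulo the current basis, so we have a Gröbner basis.
Inter-reduce: drop elements whose leading term is divisible by another's, tail-reduce, and make monic.
Reduced Gröbner basis: {x_1*x_3 - 9/56*x_1 + 87/56*x_3 + 19/7, x_2 - 8/5*x_3 - 3/5}.

These coincide, so the ideals are equal.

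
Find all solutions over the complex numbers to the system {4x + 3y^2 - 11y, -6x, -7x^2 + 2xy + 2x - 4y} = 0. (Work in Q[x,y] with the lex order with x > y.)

{(0, 0)}

Compute a lex Gröbner basis by Buchberger's algorithm.
f_1 = 4x + 3y^2 - 11y, LT = x.
f_2 = -6x, LT = x.
f_3 = -7x^2 + 2xy + 2x - 4y, LT = x^2.

S(f_1,f_2): lcm = x. S = 3/4y^2 - 11/4y.
  leading term y^2: no divisor's leading term divides it; move 3/4y^2 to the remainder.
  leading term y: no divisor's leading term divides it; move -11/4y to the remainder.
  remainder 3/4y^2 - 11/4y ≠ 0; add h_4 = 3/4y^2 - 11/4y to the basis.

S(f_1,f_3): lcm = x^2. S = 3/4xy^2 - 69/28xy + 2/7x - 4/7y.
  leading term xy^2: subtract (3/16y^2)·f_1 from 3/4xy^2 - 69/28xy + 2/7x - 4/7y → -69/28xy + 2/7x - 9/16y^4 + 33/16y^3 - 4/7y
  leading term xy: subtract (-69/112y)·f_1 from -69/28xy + 2/7x - 9/16y^4 + 33/16y^3 - 4/7y → 2/7x - 9/16y^4 + 219/56y^3 - 759/112y^2 - 4/7y
  leading term x: subtract (1/14)·f_1 from 2/7x - 9/16y^4 + 219/56y^3 - 759/112y^2 - 4/7y → -9/16y^4 + 219/56y^3 - 783/112y^2 + 3/14y
  leading term y^4: subtract (-3/4y^2)·h_4 from -9/16y^4 + 219/56y^3 - 783/112y^2 + 3/14y → 207/112y^3 - 783/112y^2 + 3/14y
  leading term y^3: subtract (69/28y)·h_4 from 207/112y^3 - 783/112y^2 + 3/14y → -3/14y^2 + 3/14y
  leading term y^2: subtract (-2/7)·h_4 from -3/14y^2 + 3/14y → -4/7y
  leading term y: no divisor's leading term divides it; move -4/7y to the remainder.
  remainder -4/7y ≠ 0; add h_5 = -4/7y to the basis.

The other S-polynomials (S(f_2,f_3), S(f_1,h_4), S(f_2,h_4), S(f_3,h_4), S(f_1,h_5), S(f_2,h_5), S(f_3,h_5), S(h_4,h_5)) all reduce to 0 modulo the current basis, so we have a Gröbner basis.
Inter-reduce: drop elements whose leading term is divisible by another's, tail-reduce, and make monic.
Reduced Gröbner basis: {x, y}.

A lex Gröbner basis eliminates variables successively. Here y depends only on y, with roots {0}; lifting each root through the earlier basis elements recovers the full solutions.
  y = 0: the earlier basis element becomes x = 0, giving x = 0 — point (0, 0).
Check: every point annihilates each of the original generators.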